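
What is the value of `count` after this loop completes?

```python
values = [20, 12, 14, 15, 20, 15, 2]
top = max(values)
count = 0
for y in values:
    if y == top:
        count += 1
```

Count of max value 20 in [20, 12, 14, 15, 20, 15, 2]
`count` takes the values: 0 → 1 → 2

Answer: 2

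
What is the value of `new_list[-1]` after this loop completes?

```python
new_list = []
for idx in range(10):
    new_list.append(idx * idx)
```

Last element of squares 0 to 9
`new_list` takes the values: [] → [0] → [0, 1] → [0, 1, 4] → [0, 1, 4, 9] → [0, 1, 4, 9, 16] → [0, 1, 4, 9, 16, 25] → [0, 1, 4, 9, 16, 25, 36] → [0, 1, 4, 9, 16, 25, 36, 49] → [0, 1, 4, 9, 16, 25, 36, 49, 64] → [0, 1, 4, 9, 16, 25, 36, 49, 64, 81]
So `new_list[-1]` = 81

Answer: 81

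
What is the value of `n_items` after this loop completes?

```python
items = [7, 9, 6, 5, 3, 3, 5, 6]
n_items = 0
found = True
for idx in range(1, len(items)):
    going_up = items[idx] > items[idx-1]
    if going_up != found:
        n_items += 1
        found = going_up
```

Count direction changes in [7, 9, 6, 5, 3, 3, 5, 6]
`n_items` takes the values: 0 → 1 → 2

Answer: 2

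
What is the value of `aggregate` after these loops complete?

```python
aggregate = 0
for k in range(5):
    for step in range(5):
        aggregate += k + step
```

Sum of all k+step for k,step in 5x5
`aggregate` takes the values: 0 → 1 → 3 → 6 → 10 → 11 → 13 → 16 → 20 → 25 → 27 → 30 → 34 → 39 → 45 → 48 → 52 → 57 → 63 → 70 → 74 → 79 → 85 → 92 → 100

Answer: 100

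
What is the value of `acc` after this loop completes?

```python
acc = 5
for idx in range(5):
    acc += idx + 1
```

Start at 5, add 1 to 5 = 20
`acc` takes the values: 5 → 6 → 8 → 11 → 15 → 20

Answer: 20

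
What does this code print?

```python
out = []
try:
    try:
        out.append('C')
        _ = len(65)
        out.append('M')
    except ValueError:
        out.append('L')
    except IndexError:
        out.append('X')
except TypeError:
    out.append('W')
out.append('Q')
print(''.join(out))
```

Execution trace: 'C' (try body) → 'W' (outer except TypeError) → 'Q' (after the try/except). Output: CWQ

Answer: CWQ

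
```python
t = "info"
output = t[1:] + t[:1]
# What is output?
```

Trace:
`t = "info"` → t = 'info'
`output = t[1:] + t[:1]` → output = 'nfoi'
So output = 'nfoi'

Answer: 'nfoi'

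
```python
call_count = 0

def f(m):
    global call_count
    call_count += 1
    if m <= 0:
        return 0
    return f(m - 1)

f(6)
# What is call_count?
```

Linear recursion stepping by 1: 7 calls from m=6 down to ≤0.

Answer: 7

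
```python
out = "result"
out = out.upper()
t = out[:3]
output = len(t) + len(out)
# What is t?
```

Trace:
`out = "result"` → out = 'result'
`out = out.upper()` → out = 'RESULT'
`t = out[:3]` → t = 'RES'
`output = len(t) + len(out)` → output = 9
So t = 'RES'

Answer: 'RES'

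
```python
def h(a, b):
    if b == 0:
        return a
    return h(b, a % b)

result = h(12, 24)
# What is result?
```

h(12, 24) -> h(24, 12) -> h(12, 0) -> 12

Answer: 12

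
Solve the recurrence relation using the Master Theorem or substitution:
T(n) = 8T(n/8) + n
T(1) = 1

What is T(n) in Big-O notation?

By Master Theorem: a=8, b=8, f(n)=n. Since log_8(8) = 1 and f(n) = Θ(n^1), Case 2 applies. T(n) = O(n log n).

Answer: O(n log n)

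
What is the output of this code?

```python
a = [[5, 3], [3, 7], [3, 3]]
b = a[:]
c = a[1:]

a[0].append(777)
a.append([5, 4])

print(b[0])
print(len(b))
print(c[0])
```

Key concept: slice with nested mutation.
Step by step:
`a = [[5, 3], [3, 7], [3, 3]]` → a = [[5, 3], [3, 7], [3, 3]]
`b = a[:]` → b = [[5, 3], [3, 7], [3, 3]]
`c = a[1:]` → c = [[3, 7], [3, 3]]
`a[0].append(777)` → a = [[5, 3, 777], [3, 7], [3, 3]]; b = [[5, 3, 777], [3, 7], [3, 3]]
`a.append([5, 4])` → a = [[5, 3, 777], [3, 7], [3, 3], [5, 4]]
`print(b[0])` → prints [5, 3, 777]
`print(len(b))` → prints 3
`print(c[0])` → prints [3, 7]

Answer:
[5, 3, 777]
3
[3, 7]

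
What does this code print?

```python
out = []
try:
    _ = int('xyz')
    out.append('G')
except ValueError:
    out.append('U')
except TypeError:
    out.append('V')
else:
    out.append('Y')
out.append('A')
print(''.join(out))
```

Execution trace: 'U' (except ValueError) → 'A' (after the try/except). Output: UA

Answer: UA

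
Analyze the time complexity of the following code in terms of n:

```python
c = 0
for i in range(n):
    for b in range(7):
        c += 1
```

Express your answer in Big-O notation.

Each loop level contributes: n × 1. Multiplying the contributions gives O(n).

Answer: O(n)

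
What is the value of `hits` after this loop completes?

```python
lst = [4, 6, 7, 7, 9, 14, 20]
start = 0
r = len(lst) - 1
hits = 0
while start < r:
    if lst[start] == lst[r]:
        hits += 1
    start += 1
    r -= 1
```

Count matching pairs from ends
`hits` takes the values: 0

Answer: 0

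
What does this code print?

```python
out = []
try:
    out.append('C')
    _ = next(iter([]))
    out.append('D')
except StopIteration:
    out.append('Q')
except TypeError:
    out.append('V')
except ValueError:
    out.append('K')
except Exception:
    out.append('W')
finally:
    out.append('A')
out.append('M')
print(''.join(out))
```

Execution trace: 'C' (try body) → 'Q' (except StopIteration) → 'A' (finally) → 'M' (after the try/except). Output: CQAM

Answer: CQAM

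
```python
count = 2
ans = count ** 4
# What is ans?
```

Trace:
`count = 2` → count = 2
`ans = count ** 4` → ans = 16
So ans = 16

Answer: 16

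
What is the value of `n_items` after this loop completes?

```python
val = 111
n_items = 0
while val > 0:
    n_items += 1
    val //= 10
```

Count digits by repeated division by 10
`n_items` takes the values: 0 → 1 → 2 → 3

Answer: 3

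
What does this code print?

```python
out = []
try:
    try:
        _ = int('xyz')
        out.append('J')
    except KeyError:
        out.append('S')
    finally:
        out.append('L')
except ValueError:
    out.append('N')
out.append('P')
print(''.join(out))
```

Execution trace: 'L' (finally) → 'N' (outer except ValueError) → 'P' (after the try/except). Output: LNP

Answer: LNP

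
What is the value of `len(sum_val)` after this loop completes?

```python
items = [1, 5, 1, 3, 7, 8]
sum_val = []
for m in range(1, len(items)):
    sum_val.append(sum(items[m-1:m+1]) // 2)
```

Number of 2-element averages
`sum_val` takes the values: [] → [3] → [3, 3] → [3, 3, 2] → [3, 3, 2, 5] → [3, 3, 2, 5, 7]
So `len(sum_val)` = 5

Answer: 5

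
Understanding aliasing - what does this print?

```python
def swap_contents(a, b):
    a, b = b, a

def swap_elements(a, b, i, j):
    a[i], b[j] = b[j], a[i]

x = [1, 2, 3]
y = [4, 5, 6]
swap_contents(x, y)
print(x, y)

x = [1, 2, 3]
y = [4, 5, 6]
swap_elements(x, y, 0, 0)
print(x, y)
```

Key concept: parameter rebinding vs mutation.
Step by step:
`x = [1, 2, 3]` → x = [1, 2, 3]
`y = [4, 5, 6]` → y = [4, 5, 6]
`swap_contents(x, y)` → no visible change to tracked variables
`print(x, y)` → prints [1, 2, 3] [4, 5, 6]
`x = [1, 2, 3]` → x = [1, 2, 3]
`y = [4, 5, 6]` → y = [4, 5, 6]
`swap_elements(x, y, 0, 0)` → x = [4, 2, 3]; y = [1, 5, 6]
`print(x, y)` → prints [4, 2, 3] [1, 5, 6]

Answer:
[1, 2, 3] [4, 5, 6]
[4, 2, 3] [1, 5, 6]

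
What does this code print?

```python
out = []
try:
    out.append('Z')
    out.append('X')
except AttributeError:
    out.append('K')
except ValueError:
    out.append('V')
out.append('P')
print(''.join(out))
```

Execution trace: 'Z' (try body) → 'X' (try body, no exception) → 'P' (after the try/except). Output: ZXP

Answer: ZXP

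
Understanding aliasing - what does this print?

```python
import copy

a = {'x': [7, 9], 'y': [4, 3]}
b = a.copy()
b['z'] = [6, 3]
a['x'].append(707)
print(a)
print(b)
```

Key concept: shallow copy of dict with mutable values.
Step by step:
`a = {'x': [7, 9], 'y': [4, 3]}` → a = {'x': [7, 9], 'y': [4, 3]}
`b = a.copy()` → b = {'x': [7, 9], 'y': [4, 3]}
`b['z'] = [6, 3]` → b = {'x': [7, 9], 'y': [4, 3], 'z': [6, 3]}
`a['x'].append(707)` → a = {'x': [7, 9, 707], 'y': [4, 3]}; b = {'x': [7, 9, 707], 'y': [4, 3], 'z': [6, 3]}
`print(a)` → prints {'x': [7, 9, 707], 'y': [4, 3]}
`print(b)` → prints {'x': [7, 9, 707], 'y': [4, 3], 'z': [6, 3]}

Answer:
{'x': [7, 9, 707], 'y': [4, 3]}
{'x': [7, 9, 707], 'y': [4, 3], 'z': [6, 3]}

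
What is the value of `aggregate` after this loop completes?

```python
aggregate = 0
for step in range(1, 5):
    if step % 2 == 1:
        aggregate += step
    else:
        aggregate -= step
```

Add odd, subtract even
`aggregate` takes the values: 0 → 1 → -1 → 2 → -2

Answer: -2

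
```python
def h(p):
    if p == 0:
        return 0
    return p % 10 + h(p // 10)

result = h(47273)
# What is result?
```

Sum of digits of 47273: 3 + 7 + 2 + 7 + 4 = 23

Answer: 23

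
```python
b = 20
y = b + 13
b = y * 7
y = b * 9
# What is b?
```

Trace:
`b = 20` → b = 20
`y = b + 13` → y = 33
`b = y * 7` → b = 231
`y = b * 9` → y = 2079
So b = 231

Answer: 231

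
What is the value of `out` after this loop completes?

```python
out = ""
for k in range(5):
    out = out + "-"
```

Repeat '-' 5 times
`out` takes the values: "" → "-" → "--" → "---" → "----" → "-----"

Answer: "-----"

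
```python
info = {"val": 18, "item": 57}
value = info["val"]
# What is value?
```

Trace:
`info = {"val": 18, "item": 57}` → info = {'val': 18, 'item': 57}
`value = info["val"]` → value = 18
So value = 18

Answer: 18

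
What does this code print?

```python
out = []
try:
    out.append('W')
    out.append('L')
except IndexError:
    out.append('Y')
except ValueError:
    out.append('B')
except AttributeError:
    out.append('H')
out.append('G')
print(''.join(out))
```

Execution trace: 'W' (try body) → 'L' (try body, no exception) → 'G' (after the try/except). Output: WLG

Answer: WLG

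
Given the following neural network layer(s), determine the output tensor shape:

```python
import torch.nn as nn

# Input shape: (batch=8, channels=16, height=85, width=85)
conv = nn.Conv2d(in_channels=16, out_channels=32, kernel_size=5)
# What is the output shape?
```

Input: (8, 16, 85, 85) -> Output: (8, 32, 81, 81)

Answer: (8, 32, 81, 81)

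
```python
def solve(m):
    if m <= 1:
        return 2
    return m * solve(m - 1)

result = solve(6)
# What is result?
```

solve(6) = 6 * 5 * 4 * 3 * 2 * 2 = 1440

Answer: 1440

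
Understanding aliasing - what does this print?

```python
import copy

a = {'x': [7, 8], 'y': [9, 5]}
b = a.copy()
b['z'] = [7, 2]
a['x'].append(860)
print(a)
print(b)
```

Key concept: shallow copy of dict with mutable values.
Step by step:
`a = {'x': [7, 8], 'y': [9, 5]}` → a = {'x': [7, 8], 'y': [9, 5]}
`b = a.copy()` → b = {'x': [7, 8], 'y': [9, 5]}
`b['z'] = [7, 2]` → b = {'x': [7, 8], 'y': [9, 5], 'z': [7, 2]}
`a['x'].append(860)` → a = {'x': [7, 8, 860], 'y': [9, 5]}; b = {'x': [7, 8, 860], 'y': [9, 5], 'z': [7, 2]}
`print(a)` → prints {'x': [7, 8, 860], 'y': [9, 5]}
`print(b)` → prints {'x': [7, 8, 860], 'y': [9, 5], 'z': [7, 2]}

Answer:
{'x': [7, 8, 860], 'y': [9, 5]}
{'x': [7, 8, 860], 'y': [9, 5], 'z': [7, 2]}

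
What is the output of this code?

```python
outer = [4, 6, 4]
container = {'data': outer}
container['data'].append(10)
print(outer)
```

Key concept: dict holds reference to list.
Step by step:
`outer = [4, 6, 4]` → outer = [4, 6, 4]
`container = {'data': outer}` → container = {'data': [4, 6, 4]}
`container['data'].append(10)` → outer = [4, 6, 4, 10]; container = {'data': [4, 6, 4, 10]}
`print(outer)` → prints [4, 6, 4, 10]

Answer: [4, 6, 4, 10]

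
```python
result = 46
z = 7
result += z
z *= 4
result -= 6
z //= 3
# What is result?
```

Trace:
`result = 46` → result = 46
`z = 7` → z = 7
`result += z` → result = 53
`z *= 4` → z = 28
`result -= 6` → result = 47
`z //= 3` → z = 9
So result = 47

Answer: 47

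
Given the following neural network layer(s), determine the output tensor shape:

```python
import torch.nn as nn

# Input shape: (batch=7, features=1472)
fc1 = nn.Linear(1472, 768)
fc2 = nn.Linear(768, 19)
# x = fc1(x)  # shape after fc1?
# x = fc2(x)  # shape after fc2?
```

Input: (7, 1472) -> after fc1: (7, 768) -> Output: (7, 19)

Answer: (7, 19)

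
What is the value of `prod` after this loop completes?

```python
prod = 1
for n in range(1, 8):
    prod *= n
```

7! = 5040
`prod` takes the values: 1 → 2 → 6 → 24 → 120 → 720 → 5040

Answer: 5040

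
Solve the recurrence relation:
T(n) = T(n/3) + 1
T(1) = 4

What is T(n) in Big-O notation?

Each step divides n by 3 and adds 1. After log_3(n) steps we reach T(1)=4. So T(n) = 1·log_3(n) + 4 = O(log n).

Answer: O(log n)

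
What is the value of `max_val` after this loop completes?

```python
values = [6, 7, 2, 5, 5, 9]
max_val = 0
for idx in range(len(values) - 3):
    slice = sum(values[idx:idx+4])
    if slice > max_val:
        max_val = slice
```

Max sum of 4-element window in [6, 7, 2, 5, 5, 9]
`max_val` takes the values: 0 → 20 → 21

Answer: 21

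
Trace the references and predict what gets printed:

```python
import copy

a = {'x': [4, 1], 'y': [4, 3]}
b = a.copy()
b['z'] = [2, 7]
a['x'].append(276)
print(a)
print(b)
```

Key concept: shallow copy of dict with mutable values.
Step by step:
`a = {'x': [4, 1], 'y': [4, 3]}` → a = {'x': [4, 1], 'y': [4, 3]}
`b = a.copy()` → b = {'x': [4, 1], 'y': [4, 3]}
`b['z'] = [2, 7]` → b = {'x': [4, 1], 'y': [4, 3], 'z': [2, 7]}
`a['x'].append(276)` → a = {'x': [4, 1, 276], 'y': [4, 3]}; b = {'x': [4, 1, 276], 'y': [4, 3], 'z': [2, 7]}
`print(a)` → prints {'x': [4, 1, 276], 'y': [4, 3]}
`print(b)` → prints {'x': [4, 1, 276], 'y': [4, 3], 'z': [2, 7]}

Answer:
{'x': [4, 1, 276], 'y': [4, 3]}
{'x': [4, 1, 276], 'y': [4, 3], 'z': [2, 7]}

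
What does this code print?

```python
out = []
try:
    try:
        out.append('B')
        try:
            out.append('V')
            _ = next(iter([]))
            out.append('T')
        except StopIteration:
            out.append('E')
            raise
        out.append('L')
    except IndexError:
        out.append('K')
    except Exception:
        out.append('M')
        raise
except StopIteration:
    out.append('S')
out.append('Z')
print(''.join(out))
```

Execution trace: 'B' (try body) → 'V' (inner try body) → 'E' (inner except StopIteration) → 'M' (except Exception) → 'S' (outer except StopIteration) → 'Z' (after the try/except). Output: BVEMSZ

Answer: BVEMSZ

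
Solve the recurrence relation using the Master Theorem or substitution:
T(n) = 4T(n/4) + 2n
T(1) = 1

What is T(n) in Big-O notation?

By Master Theorem: a=4, b=4, f(n)=2n. Since log_4(4) = 1 and f(n) = Θ(n^1), Case 2 applies. T(n) = O(n log n).

Answer: O(n log n)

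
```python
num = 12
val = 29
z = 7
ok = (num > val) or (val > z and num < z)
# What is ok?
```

Trace:
`num = 12` → num = 12
`val = 29` → val = 29
`z = 7` → z = 7
`ok = (num > val) or (val > z and num < z)` → ok = False
So ok = False

Answer: False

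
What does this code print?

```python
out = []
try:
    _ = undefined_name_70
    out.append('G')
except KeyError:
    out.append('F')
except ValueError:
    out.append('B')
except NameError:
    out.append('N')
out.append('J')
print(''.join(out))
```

Execution trace: 'N' (except NameError) → 'J' (after the try/except). Output: NJ

Answer: NJ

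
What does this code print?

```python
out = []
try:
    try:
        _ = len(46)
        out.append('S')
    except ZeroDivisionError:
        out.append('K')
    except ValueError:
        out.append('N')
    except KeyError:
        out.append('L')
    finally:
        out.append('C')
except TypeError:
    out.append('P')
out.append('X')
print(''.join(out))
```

Execution trace: 'C' (finally) → 'P' (outer except TypeError) → 'X' (after the try/except). Output: CPX

Answer: CPX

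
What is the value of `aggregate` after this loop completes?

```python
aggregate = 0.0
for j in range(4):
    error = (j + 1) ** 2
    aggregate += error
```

Sum of squared losses 1² + 2² + ... + 4²
`aggregate` takes the values: 0.0 → 1.0 → 5.0 → 14.0 → 30.0

Answer: 30.0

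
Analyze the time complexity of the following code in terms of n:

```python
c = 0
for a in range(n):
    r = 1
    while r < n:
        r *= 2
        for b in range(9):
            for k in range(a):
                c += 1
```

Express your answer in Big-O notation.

Each loop level contributes: n × log n × 1 × n. Multiplying the contributions gives O(n^2 log n).

Answer: O(n^2 log n)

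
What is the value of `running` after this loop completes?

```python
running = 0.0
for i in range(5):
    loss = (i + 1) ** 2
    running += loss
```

Sum of squared losses 1² + 2² + ... + 5²
`running` takes the values: 0.0 → 1.0 → 5.0 → 14.0 → 30.0 → 55.0

Answer: 55.0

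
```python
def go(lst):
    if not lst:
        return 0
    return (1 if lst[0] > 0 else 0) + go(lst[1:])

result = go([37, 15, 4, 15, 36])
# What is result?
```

Count of positive elements in [37, 15, 4, 15, 36] = 5

Answer: 5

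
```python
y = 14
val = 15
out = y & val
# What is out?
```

Trace:
`y = 14` → y = 14
`val = 15` → val = 15
`out = y & val` → out = 14
So out = 14

Answer: 14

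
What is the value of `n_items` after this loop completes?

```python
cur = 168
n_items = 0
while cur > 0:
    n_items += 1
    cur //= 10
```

Count digits by repeated division by 10
`n_items` takes the values: 0 → 1 → 2 → 3

Answer: 3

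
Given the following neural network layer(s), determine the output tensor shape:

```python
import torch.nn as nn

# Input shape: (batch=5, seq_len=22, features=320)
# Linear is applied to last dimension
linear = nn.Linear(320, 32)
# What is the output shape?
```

Input: (5, 22, 320) -> Output: (5, 22, 32)

Answer: (5, 22, 32)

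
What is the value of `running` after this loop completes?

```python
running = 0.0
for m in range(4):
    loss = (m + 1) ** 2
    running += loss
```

Sum of squared losses 1² + 2² + ... + 4²
`running` takes the values: 0.0 → 1.0 → 5.0 → 14.0 → 30.0

Answer: 30.0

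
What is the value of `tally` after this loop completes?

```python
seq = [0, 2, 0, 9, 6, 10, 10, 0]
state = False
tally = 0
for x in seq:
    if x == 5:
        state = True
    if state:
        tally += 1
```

Count elements after first 5 in [0, 2, 0, 9, 6, 10, 10, 0]
`tally` takes the values: 0

Answer: 0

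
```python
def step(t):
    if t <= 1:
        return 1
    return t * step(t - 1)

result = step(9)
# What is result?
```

step(9) = 9 * 8 * 7 * 6 * 5 * 4 * 3 * 2 * 1 = 362880

Answer: 362880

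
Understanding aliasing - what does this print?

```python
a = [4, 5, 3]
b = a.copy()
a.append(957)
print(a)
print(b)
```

Key concept: list.copy() creates independent copy.
Step by step:
`a = [4, 5, 3]` → a = [4, 5, 3]
`b = a.copy()` → b = [4, 5, 3]
`a.append(957)` → a = [4, 5, 3, 957]
`print(a)` → prints [4, 5, 3, 957]
`print(b)` → prints [4, 5, 3]

Answer:
[4, 5, 3, 957]
[4, 5, 3]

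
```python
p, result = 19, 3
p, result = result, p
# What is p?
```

Trace:
`p, result = 19, 3` → p = 19; result = 3
`p, result = result, p` → p = 3; result = 19
So p = 3

Answer: 3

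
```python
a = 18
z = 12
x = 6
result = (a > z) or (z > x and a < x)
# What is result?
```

Trace:
`a = 18` → a = 18
`z = 12` → z = 12
`x = 6` → x = 6
`result = (a > z) or (z > x and a < x)` → result = True
So result = True

Answer: True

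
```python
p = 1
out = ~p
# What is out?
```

Trace:
`p = 1` → p = 1
`out = ~p` → out = -2
So out = -2

Answer: -2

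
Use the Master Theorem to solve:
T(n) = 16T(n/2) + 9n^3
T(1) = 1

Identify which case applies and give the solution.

a=16, b=2, f(n)=9n^3. log_2(16) = 4. Since c=3 < 4, Case 1 applies: T(n) = Θ(n^log_b(a)) = O(n^4).

Answer: O(n^4) - Case 1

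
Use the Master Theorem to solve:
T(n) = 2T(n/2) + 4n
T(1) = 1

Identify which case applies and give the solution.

a=2, b=2, f(n)=4n. log_2(2) = 1. Since c=1 = 1, Case 2 applies: T(n) = Θ(n^log_b(a) · log n) = O(n log n).

Answer: O(n log n) - Case 2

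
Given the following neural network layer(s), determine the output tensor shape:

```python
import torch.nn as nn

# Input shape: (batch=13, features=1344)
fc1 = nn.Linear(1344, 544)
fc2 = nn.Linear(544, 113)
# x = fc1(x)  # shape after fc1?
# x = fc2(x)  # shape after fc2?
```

Input: (13, 1344) -> after fc1: (13, 544) -> Output: (13, 113)

Answer: (13, 113)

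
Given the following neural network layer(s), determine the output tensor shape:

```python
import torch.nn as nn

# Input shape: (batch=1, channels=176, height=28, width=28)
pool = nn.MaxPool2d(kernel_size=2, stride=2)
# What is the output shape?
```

Input: (1, 176, 28, 28) -> Output: (1, 176, 14, 14)

Answer: (1, 176, 14, 14)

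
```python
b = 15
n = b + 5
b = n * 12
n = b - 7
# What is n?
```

Trace:
`b = 15` → b = 15
`n = b + 5` → n = 20
`b = n * 12` → b = 240
`n = b - 7` → n = 233
So n = 233

Answer: 233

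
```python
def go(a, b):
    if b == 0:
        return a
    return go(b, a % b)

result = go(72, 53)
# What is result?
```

go(72, 53) -> go(53, 19) -> go(19, 15) -> go(15, 4) -> go(4, 3) -> go(3, 1) -> go(1, 0) -> 1

Answer: 1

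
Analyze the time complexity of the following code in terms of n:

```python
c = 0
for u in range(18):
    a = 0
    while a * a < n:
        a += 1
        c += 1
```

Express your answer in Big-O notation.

Each loop level contributes: 1 × √n. Multiplying the contributions gives O(√n).

Answer: O(√n)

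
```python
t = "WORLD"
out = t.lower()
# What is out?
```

Trace:
`t = "WORLD"` → t = 'WORLD'
`out = t.lower()` → out = 'world'
So out = 'world'

Answer: 'world'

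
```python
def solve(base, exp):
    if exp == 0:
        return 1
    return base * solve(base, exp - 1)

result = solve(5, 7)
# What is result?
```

solve(5, 7) = 5 * 5 * 5 * 5 * 5 * 5 * 5 = 78125

Answer: 78125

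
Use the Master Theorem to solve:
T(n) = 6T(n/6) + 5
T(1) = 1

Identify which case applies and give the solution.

a=6, b=6, f(n)=5. log_6(6) = 1. Since c=0 < 1, Case 1 applies: T(n) = Θ(n^log_b(a)) = O(n).

Answer: O(n) - Case 1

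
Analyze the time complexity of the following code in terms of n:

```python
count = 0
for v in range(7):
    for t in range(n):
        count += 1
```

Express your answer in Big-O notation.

Each loop level contributes: 1 × n. Multiplying the contributions gives O(n).

Answer: O(n)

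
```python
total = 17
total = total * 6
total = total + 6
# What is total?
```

Trace:
`total = 17` → total = 17
`total = total * 6` → total = 102
`total = total + 6` → total = 108
So total = 108

Answer: 108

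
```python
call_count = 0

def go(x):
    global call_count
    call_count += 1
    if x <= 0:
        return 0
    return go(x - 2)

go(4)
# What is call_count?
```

Linear recursion stepping by 2: 3 calls from x=4 down to ≤0.

Answer: 3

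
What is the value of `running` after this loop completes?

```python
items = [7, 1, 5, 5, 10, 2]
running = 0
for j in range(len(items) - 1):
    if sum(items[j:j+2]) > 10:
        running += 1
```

Count windows with sum > 10
`running` takes the values: 0 → 1 → 2

Answer: 2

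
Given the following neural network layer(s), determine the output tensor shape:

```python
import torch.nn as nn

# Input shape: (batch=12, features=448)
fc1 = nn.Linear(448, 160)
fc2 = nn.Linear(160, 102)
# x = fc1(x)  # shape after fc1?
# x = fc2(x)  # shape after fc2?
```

Input: (12, 448) -> after fc1: (12, 160) -> Output: (12, 102)

Answer: (12, 102)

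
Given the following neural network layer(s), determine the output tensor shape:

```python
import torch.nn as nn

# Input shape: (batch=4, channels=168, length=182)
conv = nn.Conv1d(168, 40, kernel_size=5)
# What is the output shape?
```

Input: (4, 168, 182) -> Output: (4, 40, 178)

Answer: (4, 40, 178)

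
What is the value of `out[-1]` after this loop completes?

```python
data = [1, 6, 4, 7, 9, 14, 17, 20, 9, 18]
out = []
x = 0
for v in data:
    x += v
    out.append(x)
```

Cumulative sum ends at 105
`out` takes the values: [] → [1] → [1, 7] → [1, 7, 11] → [1, 7, 11, 18] → [1, 7, 11, 18, 27] → [1, 7, 11, 18, 27, 41] → [1, 7, 11, 18, 27, 41, 58] → [1, 7, 11, 18, 27, 41, 58, 78] → [1, 7, 11, 18, 27, 41, 58, 78, 87] → [1, 7, 11, 18, 27, 41, 58, 78, 87, 105]
So `out[-1]` = 105

Answer: 105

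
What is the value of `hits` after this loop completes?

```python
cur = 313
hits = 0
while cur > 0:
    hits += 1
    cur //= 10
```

Count digits by repeated division by 10
`hits` takes the values: 0 → 1 → 2 → 3

Answer: 3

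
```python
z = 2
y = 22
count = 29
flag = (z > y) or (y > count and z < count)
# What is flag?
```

Trace:
`z = 2` → z = 2
`y = 22` → y = 22
`count = 29` → count = 29
`flag = (z > y) or (y > count and z < count)` → flag = False
So flag = False

Answer: False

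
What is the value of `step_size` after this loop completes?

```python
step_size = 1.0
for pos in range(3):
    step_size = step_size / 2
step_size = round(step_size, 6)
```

Halving LR 3 times: 1 / 2^3
`step_size` takes the values: 1.0 → 0.5 → 0.25 → 0.125

Answer: 0.125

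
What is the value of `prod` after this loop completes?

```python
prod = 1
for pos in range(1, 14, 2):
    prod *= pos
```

Product of 1, 3, 5, ... up to 13
`prod` takes the values: 1 → 3 → 15 → 105 → 945 → 10395 → 135135

Answer: 135135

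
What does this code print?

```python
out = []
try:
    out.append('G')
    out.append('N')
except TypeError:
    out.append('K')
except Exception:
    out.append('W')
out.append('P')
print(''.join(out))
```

Execution trace: 'G' (try body) → 'N' (try body, no exception) → 'P' (after the try/except). Output: GNP

Answer: GNP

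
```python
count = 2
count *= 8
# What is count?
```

Trace:
`count = 2` → count = 2
`count *= 8` → count = 16
So count = 16

Answer: 16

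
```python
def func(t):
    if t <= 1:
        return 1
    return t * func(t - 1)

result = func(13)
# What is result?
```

func(13) = 13 * 12 * 11 * 10 * 9 * 8 * 7 * 6 * 5 * 4 * 3 * 2 * 1 = 6227020800

Answer: 6227020800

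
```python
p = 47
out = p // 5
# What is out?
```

Trace:
`p = 47` → p = 47
`out = p // 5` → out = 9
So out = 9

Answer: 9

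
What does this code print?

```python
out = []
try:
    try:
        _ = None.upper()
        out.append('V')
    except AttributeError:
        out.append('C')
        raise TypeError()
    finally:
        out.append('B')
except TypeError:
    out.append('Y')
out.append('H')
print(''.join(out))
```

Execution trace: 'C' (inner except AttributeError) → 'B' (inner finally) → 'Y' (outer except TypeError) → 'H' (after the try/except). Output: CBYH

Answer: CBYH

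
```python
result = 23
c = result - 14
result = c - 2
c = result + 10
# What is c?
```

Trace:
`result = 23` → result = 23
`c = result - 14` → c = 9
`result = c - 2` → result = 7
`c = result + 10` → c = 17
So c = 17

Answer: 17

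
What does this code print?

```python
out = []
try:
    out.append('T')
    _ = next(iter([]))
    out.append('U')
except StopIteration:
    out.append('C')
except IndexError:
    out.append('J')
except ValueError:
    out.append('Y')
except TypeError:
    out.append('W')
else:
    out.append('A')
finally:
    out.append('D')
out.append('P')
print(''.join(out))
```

Execution trace: 'T' (try body) → 'C' (except StopIteration) → 'D' (finally) → 'P' (after the try/except). Output: TCDP

Answer: TCDP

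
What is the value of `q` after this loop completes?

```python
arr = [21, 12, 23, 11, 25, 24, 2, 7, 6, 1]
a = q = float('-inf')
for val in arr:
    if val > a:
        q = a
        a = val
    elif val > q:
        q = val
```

Second largest (with repeats) in [21, 12, 23, 11, 25, 24, 2, 7, 6, 1]
`q` takes the values: -inf → 12 → 21 → 23 → 24

Answer: 24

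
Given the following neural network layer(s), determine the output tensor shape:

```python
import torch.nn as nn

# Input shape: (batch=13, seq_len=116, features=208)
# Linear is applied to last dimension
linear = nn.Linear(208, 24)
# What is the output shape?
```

Input: (13, 116, 208) -> Output: (13, 116, 24)

Answer: (13, 116, 24)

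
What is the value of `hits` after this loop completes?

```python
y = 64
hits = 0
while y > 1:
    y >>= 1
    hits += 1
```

Count right shifts until 1
`hits` takes the values: 0 → 1 → 2 → 3 → 4 → 5 → 6

Answer: 6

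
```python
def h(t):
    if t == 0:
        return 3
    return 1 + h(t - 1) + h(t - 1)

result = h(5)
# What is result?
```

h(t) = 1 + 2·h(t-1), h(0)=3. Closed form: (3+1)·2^5 - 1 = 127.

Answer: 127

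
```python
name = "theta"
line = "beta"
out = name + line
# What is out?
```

Trace:
`name = "theta"` → name = 'theta'
`line = "beta"` → line = 'beta'
`out = name + line` → out = 'thetabeta'
So out = 'thetabeta'

Answer: 'thetabeta'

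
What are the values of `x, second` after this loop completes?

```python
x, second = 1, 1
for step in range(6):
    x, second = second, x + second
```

Fibonacci: after 6 iterations
`x, second` takes the values: (1, 1) → (1, 2) → (2, 3) → (3, 5) → (5, 8) → (8, 13) → (13, 21)

Answer: 13, 21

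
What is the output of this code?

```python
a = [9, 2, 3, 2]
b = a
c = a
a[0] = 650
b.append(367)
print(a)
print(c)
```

Key concept: multiple aliases.
Step by step:
`a = [9, 2, 3, 2]` → a = [9, 2, 3, 2]
`b = a` → b = [9, 2, 3, 2] (same object as a)
`c = a` → c = [9, 2, 3, 2] (same object as a, b)
`a[0] = 650` → a = [650, 2, 3, 2] (same object as b, c); b = [650, 2, 3, 2] (same object as a, c); c = [650, 2, 3, 2] (same object as a, b)
`b.append(367)` → a = [650, 2, 3, 2, 367] (same object as b, c); b = [650, 2, 3, 2, 367] (same object as a, c); c = [650, 2, 3, 2, 367] (same object as a, b)
`print(a)` → prints [650, 2, 3, 2, 367]
`print(c)` → prints [650, 2, 3, 2, 367]

Answer:
[650, 2, 3, 2, 367]
[650, 2, 3, 2, 367]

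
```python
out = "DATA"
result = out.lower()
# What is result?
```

Trace:
`out = "DATA"` → out = 'DATA'
`result = out.lower()` → result = 'data'
So result = 'data'

Answer: 'data'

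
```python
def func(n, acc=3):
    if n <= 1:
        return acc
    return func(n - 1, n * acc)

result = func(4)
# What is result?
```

Accumulator trace (n, acc): (4, 3) -> (3, 12) -> (2, 36) -> (1, 72) -> return 72

Answer: 72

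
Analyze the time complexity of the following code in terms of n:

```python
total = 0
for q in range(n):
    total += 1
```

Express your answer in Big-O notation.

Each loop level contributes: n. Multiplying the contributions gives O(n).

Answer: O(n)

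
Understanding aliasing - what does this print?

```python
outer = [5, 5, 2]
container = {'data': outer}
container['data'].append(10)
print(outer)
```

Key concept: dict holds reference to list.
Step by step:
`outer = [5, 5, 2]` → outer = [5, 5, 2]
`container = {'data': outer}` → container = {'data': [5, 5, 2]}
`container['data'].append(10)` → outer = [5, 5, 2, 10]; container = {'data': [5, 5, 2, 10]}
`print(outer)` → prints [5, 5, 2, 10]

Answer: [5, 5, 2, 10]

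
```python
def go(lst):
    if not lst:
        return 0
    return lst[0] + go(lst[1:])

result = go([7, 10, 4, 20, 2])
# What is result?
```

7 + 10 + 4 + 20 + 2 + 0 = 43

Answer: 43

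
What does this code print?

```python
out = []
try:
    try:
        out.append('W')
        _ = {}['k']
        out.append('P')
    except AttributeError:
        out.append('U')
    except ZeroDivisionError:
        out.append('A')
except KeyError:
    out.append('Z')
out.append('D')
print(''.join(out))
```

Execution trace: 'W' (try body) → 'Z' (outer except KeyError) → 'D' (after the try/except). Output: WZD

Answer: WZD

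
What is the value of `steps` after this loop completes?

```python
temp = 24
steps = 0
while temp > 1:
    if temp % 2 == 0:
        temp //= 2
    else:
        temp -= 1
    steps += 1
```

Steps to reduce 24 to 1
`steps` takes the values: 0 → 1 → 2 → 3 → 4 → 5

Answer: 5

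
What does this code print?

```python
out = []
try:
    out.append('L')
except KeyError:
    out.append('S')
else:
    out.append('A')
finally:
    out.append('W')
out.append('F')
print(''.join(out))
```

Execution trace: 'L' (try body, no exception) → 'A' (else) → 'W' (finally) → 'F' (after the try/except). Output: LAWF

Answer: LAWF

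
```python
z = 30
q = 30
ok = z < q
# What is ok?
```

Trace:
`z = 30` → z = 30
`q = 30` → q = 30
`ok = z < q` → ok = False
So ok = False

Answer: False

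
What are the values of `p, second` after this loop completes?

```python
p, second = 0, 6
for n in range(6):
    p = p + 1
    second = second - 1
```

p goes 0→6, second goes 6→0
`p, second` takes the values: (0, 6) → (1, 6) → (1, 5) → (2, 5) → (2, 4) → (3, 4) → (3, 3) → (4, 3) → (4, 2) → (5, 2) → (5, 1) → (6, 1) → (6, 0)

Answer: 6, 0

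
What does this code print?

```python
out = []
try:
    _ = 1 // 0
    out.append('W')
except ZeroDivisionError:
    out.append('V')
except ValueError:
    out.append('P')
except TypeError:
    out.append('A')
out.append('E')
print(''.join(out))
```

Execution trace: 'V' (except ZeroDivisionError) → 'E' (after the try/except). Output: VE

Answer: VE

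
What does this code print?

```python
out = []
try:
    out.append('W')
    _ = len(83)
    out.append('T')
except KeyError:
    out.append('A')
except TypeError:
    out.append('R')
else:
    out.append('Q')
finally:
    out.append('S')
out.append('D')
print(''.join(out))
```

Execution trace: 'W' (try body) → 'R' (except TypeError) → 'S' (finally) → 'D' (after the try/except). Output: WRSD

Answer: WRSD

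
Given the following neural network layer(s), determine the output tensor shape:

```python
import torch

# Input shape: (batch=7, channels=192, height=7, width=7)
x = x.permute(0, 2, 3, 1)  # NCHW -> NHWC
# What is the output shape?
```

Input: (7, 192, 7, 7) -> Output: (7, 7, 7, 192)

Answer: (7, 7, 7, 192)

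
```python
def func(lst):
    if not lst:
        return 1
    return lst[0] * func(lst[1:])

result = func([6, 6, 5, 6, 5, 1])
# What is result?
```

Product over [6, 6, 5, 6, 5, 1] = 6 * 6 * 5 * 6 * 5 * 1 = 5400

Answer: 5400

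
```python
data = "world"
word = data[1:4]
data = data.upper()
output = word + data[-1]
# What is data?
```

Trace:
`data = "world"` → data = 'world'
`word = data[1:4]` → word = 'orl'
`data = data.upper()` → data = 'WORLD'
`output = word + data[-1]` → output = 'orlD'
So data = 'WORLD'

Answer: 'WORLD'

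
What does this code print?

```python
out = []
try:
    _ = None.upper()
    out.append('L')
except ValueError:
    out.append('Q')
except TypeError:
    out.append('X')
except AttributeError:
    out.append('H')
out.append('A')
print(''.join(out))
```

Execution trace: 'H' (except AttributeError) → 'A' (after the try/except). Output: HA

Answer: HA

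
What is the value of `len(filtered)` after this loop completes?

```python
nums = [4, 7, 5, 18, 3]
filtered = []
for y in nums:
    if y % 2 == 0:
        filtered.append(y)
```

Count even numbers in [4, 7, 5, 18, 3]
`filtered` takes the values: [] → [4] → [4, 18]
So `len(filtered)` = 2

Answer: 2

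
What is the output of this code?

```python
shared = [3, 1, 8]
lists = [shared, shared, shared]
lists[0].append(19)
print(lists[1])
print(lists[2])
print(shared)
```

Key concept: list of same reference.
Step by step:
`shared = [3, 1, 8]` → shared = [3, 1, 8]
`lists = [shared, shared, shared]` → lists = [[3, 1, 8], [3, 1, 8], [3, 1, 8]]
`lists[0].append(19)` → shared = [3, 1, 8, 19]; lists = [[3, 1, 8, 19], [3, 1, 8, 19], [3, 1, 8, 19]]
`print(lists[1])` → prints [3, 1, 8, 19]
`print(lists[2])` → prints [3, 1, 8, 19]
`print(shared)` → prints [3, 1, 8, 19]

Answer:
[3, 1, 8, 19]
[3, 1, 8, 19]
[3, 1, 8, 19]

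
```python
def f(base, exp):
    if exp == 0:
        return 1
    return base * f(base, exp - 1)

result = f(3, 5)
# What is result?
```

f(3, 5) = 3 * 3 * 3 * 3 * 3 = 243

Answer: 243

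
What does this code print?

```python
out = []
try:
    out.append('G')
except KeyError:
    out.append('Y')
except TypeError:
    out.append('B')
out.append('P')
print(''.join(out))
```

Execution trace: 'G' (try body, no exception) → 'P' (after the try/except). Output: GP

Answer: GP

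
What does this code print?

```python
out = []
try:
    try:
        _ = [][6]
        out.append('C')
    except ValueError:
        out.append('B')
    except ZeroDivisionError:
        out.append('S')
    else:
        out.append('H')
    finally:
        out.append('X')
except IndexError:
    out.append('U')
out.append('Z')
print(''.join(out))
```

Execution trace: 'X' (finally) → 'U' (outer except IndexError) → 'Z' (after the try/except). Output: XUZ

Answer: XUZ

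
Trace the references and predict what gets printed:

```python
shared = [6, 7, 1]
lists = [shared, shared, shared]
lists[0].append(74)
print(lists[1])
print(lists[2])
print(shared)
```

Key concept: list of same reference.
Step by step:
`shared = [6, 7, 1]` → shared = [6, 7, 1]
`lists = [shared, shared, shared]` → lists = [[6, 7, 1], [6, 7, 1], [6, 7, 1]]
`lists[0].append(74)` → shared = [6, 7, 1, 74]; lists = [[6, 7, 1, 74], [6, 7, 1, 74], [6, 7, 1, 74]]
`print(lists[1])` → prints [6, 7, 1, 74]
`print(lists[2])` → prints [6, 7, 1, 74]
`print(shared)` → prints [6, 7, 1, 74]

Answer:
[6, 7, 1, 74]
[6, 7, 1, 74]
[6, 7, 1, 74]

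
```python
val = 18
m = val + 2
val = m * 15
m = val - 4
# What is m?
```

Trace:
`val = 18` → val = 18
`m = val + 2` → m = 20
`val = m * 15` → val = 300
`m = val - 4` → m = 296
So m = 296

Answer: 296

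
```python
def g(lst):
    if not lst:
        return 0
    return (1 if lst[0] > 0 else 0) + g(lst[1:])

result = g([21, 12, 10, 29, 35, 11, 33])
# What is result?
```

Count of positive elements in [21, 12, 10, 29, 35, 11, 33] = 7

Answer: 7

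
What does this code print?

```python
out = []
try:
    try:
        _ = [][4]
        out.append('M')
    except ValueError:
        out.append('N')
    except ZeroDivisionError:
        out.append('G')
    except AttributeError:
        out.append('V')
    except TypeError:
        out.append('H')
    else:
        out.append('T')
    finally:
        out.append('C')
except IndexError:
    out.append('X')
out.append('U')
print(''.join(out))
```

Execution trace: 'C' (finally) → 'X' (outer except IndexError) → 'U' (after the try/except). Output: CXU

Answer: CXU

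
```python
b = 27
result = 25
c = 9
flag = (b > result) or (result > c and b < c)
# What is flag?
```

Trace:
`b = 27` → b = 27
`result = 25` → result = 25
`c = 9` → c = 9
`flag = (b > result) or (result > c and b < c)` → flag = True
So flag = True

Answer: True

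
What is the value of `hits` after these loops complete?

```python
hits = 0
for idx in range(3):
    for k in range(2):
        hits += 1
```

3 * 2 = 6
`hits` takes the values: 0 → 1 → 2 → 3 → 4 → 5 → 6

Answer: 6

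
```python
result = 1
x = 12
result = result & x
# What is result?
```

Trace:
`result = 1` → result = 1
`x = 12` → x = 12
`result = result & x` → result = 0
So result = 0

Answer: 0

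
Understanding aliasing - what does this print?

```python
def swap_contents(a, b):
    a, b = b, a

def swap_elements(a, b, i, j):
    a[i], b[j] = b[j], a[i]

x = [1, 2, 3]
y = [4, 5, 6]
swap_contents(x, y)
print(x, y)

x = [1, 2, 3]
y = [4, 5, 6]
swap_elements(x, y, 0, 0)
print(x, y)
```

Key concept: parameter rebinding vs mutation.
Step by step:
`x = [1, 2, 3]` → x = [1, 2, 3]
`y = [4, 5, 6]` → y = [4, 5, 6]
`swap_contents(x, y)` → no visible change to tracked variables
`print(x, y)` → prints [1, 2, 3] [4, 5, 6]
`x = [1, 2, 3]` → x = [1, 2, 3]
`y = [4, 5, 6]` → y = [4, 5, 6]
`swap_elements(x, y, 0, 0)` → x = [4, 2, 3]; y = [1, 5, 6]
`print(x, y)` → prints [4, 2, 3] [1, 5, 6]

Answer:
[1, 2, 3] [4, 5, 6]
[4, 2, 3] [1, 5, 6]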